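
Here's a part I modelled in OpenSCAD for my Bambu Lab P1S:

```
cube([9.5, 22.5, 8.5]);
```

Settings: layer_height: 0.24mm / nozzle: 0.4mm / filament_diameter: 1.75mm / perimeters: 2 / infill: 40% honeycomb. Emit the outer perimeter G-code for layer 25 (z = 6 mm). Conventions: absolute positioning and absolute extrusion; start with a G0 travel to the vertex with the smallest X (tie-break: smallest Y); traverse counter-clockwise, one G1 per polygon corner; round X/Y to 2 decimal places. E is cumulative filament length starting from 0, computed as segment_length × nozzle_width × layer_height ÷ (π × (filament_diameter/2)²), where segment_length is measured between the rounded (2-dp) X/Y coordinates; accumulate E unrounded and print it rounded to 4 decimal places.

G0 X0.00 Y0.00 Z6.00
G1 X9.50 Y0.00 E0.3792
G1 X9.50 Y22.50 E1.2772
G1 X0.00 Y22.50 E1.6564
G1 X0.00 Y0.00 E2.5544

At z = 6 mm: the 9.5×22.5 cube contributes its full rectangle. The outline is a single polygon with 4 vertices. Extrusion per mm of travel: 0.4 × 0.24 / (π × 0.875²) = 0.039912. Accumulating E over each segment gives final E = 2.5544.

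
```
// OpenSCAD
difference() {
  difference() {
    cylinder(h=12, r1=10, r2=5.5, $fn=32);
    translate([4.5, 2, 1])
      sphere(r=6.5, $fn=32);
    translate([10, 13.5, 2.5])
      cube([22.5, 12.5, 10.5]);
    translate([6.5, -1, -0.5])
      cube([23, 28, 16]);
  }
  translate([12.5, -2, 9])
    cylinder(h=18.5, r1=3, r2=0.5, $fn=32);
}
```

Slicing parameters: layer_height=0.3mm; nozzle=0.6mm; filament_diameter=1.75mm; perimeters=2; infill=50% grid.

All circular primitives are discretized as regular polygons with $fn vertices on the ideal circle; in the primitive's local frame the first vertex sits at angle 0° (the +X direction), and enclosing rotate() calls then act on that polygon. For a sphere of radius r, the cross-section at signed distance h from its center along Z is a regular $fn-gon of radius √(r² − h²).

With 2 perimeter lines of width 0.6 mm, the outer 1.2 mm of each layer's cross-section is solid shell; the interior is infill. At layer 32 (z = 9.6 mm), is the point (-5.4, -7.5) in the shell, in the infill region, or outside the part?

At z = 9.6 mm: the cone: at t=0.800 of its height the radius interpolates to r₁+(r₂−r₁)t = 6.400, giving a regular 32-gon of that circumradius; the sphere at (4.5, 2) does not reach this height (|z−center|=8.600 > r=6.5); the cube at (10, 13.5) is present — its section is the full 22.5×12.5 rectangle; the cube at (6.5, -1) is present — its section is the full 23×28 rectangle; Taking the first minus the rest: starting from the cone, the 22.5×12.5 cube at (10, 13.5) misses the remaining region (no effect); the 23×28 cube at (6.5, -1) misses the remaining region (no effect) — 1 connected region; the cone at (12.5, -2) contributes a regular 32-gon of circumradius 2.919 (interpolated between r1=3 and r2=0.5 at t=0.032); After the difference (first − rest): starting from the result so far, the cone at (12.5, -2) misses the remaining region (no effect) — 1 connected region. Overall, the cross-section is a single solid region. The nearest boundary edge runs (-3.56, -5.32)→(-4.53, -4.53); distance from the point to it = 2.85 mm. The point is not inside any of the regions above, so it lies outside the cross-section (2.85 mm from the nearest boundary).

outside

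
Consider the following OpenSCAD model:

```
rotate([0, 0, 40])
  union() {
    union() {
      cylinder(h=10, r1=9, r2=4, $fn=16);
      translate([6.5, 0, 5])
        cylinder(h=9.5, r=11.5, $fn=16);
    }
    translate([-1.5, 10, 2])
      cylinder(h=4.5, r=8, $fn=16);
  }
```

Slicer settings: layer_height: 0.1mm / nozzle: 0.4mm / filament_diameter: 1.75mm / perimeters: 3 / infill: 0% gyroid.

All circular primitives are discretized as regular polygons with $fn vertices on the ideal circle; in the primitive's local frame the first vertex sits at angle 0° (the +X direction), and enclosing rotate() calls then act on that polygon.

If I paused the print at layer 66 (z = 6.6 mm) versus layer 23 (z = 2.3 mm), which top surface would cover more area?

Layer 66 (z = 6.6): the cone (r1=9→r2=4) has section circumradius 5.700 here — a regular 16-gon (area = (16/2)·5.700²·sin(360°/16) = 99.47 mm²); the r=11.5 cylinder at (6.5, 0) contributes a regular 16-gon of circumradius 11.5 (area = (16/2)·11.500²·sin(360°/16) = 404.88 mm²); Combining (union): the regions partially overlap — summed areas 504.35 mm² minus the doubly-counted overlap 95.37 mm² gives 408.98 mm² — area = 408.98 mm²; the cylinder at (-1.5, 10) is absent (z outside [2, 6.5]); Combining (union): only that combined region is present, so the union is just that shape — area = 408.98 mm²; (whole slice rotated 40° about Z — lengths, areas and connectivity unchanged). So its area = 408.98 mm². Layer 23 (z = 2.3): the cone contributes a regular 16-gon of circumradius 7.850 (interpolated between r1=9 and r2=4 at t=0.230) (area = (16/2)·7.850²·sin(360°/16) = 188.66 mm²); the cylinder at (6.5, 0) is absent (z outside [5, 14.5]); Merging all regions: only the cone is present, so the union is just that shape — area = 188.66 mm²; the r=8 cylinder at (-1.5, 10) gives a regular 16-gon of circumradius 8 (constant along its height) (area = (16/2)·8.000²·sin(360°/16) = 195.93 mm²); Combining (union): the regions partially overlap — summed areas 384.59 mm² minus the doubly-counted overlap 45.81 mm² gives 338.78 mm² — area = 338.78 mm²; (rotated 40° about Z; rotation is an isometry so areas/perimeters/island counts are preserved). So its area = 338.78 mm². Layer 66 is larger (408.98 vs 338.78 mm²).

layer 66 (z = 6.6 mm)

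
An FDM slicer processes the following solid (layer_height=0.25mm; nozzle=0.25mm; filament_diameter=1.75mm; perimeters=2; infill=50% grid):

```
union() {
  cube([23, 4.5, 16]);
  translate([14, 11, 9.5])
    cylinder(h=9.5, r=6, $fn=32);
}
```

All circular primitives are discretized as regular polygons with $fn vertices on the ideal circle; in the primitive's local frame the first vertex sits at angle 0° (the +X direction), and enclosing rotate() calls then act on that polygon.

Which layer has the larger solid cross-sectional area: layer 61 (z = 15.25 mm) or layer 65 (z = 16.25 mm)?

layer 61 (z = 15.25 mm)

Layer 61 (z = 15.25): the cube (footprint 23×4.5) is included at this height (area 103.50 mm²); the cylinder at (14, 11): section is a regular 32-gon, circumradius r=6 (area = (32/2)·6.000²·sin(360°/32) = 112.37 mm²); Merging all regions: the 2 present regions are separate (no shared area or edge), so areas and boundary lengths simply add and each stays a separate island — area = 215.87 mm². So its area = 215.87 mm². Layer 65 (z = 16.25): the cube is not intersected at this z (z outside [0, 16]); the r=6 cylinder at (14, 11) gives a regular 32-gon of circumradius 6 (constant along its height) (area = (32/2)·6.000²·sin(360°/32) = 112.37 mm²); Taking the union: only the r=6 cylinder at (14, 11) is present, so the union is just that shape — area = 112.37 mm². So its area = 112.37 mm². Layer 61 is larger (215.87 vs 112.37 mm²).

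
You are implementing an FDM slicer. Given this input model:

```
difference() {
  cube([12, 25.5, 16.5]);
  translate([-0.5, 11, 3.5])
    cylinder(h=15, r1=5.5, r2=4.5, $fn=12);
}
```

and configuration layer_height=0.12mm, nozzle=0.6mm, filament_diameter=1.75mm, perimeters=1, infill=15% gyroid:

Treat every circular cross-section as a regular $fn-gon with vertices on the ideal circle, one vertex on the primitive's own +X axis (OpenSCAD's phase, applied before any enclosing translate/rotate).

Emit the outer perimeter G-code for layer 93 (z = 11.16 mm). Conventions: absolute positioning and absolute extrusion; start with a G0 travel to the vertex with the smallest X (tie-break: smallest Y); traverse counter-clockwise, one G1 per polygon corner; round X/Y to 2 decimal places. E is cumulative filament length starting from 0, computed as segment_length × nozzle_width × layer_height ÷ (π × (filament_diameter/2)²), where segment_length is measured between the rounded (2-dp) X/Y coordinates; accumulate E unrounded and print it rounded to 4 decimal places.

At z = 11.16 mm: the cube is present — its section is the full 12×25.5 rectangle; the cone at (-0.5, 11) contributes a regular 12-gon of circumradius 4.989 (interpolated between r1=5.5 and r2=4.5 at t=0.511); Subtracting the remaining from the first: starting from the 12×25.5 cube, the cone at (-0.5, 11) partially overlaps it — only the 32.42 mm² overlap (of its 74.68 mm²) is removed, clipping the outline — 1 connected region. The outline is a single polygon with 11 vertices. Extrusion per mm of travel: 0.6 × 0.12 / (π × 0.875²) = 0.029934. Accumulating E over each segment gives final E = 2.3869.

G0 X0.00 Y0.00 Z11.16
G1 X12.00 Y0.00 E0.3592
G1 X12.00 Y25.50 E1.1225
G1 X0.00 Y25.50 E1.4817
G1 X0.00 Y15.86 E1.7703
G1 X1.99 Y15.32 E1.8320
G1 X3.82 Y13.49 E1.9095
G1 X4.49 Y11.00 E1.9867
G1 X3.82 Y8.51 E2.0639
G1 X1.99 Y6.68 E2.1413
G1 X0.00 Y6.14 E2.2031
G1 X0.00 Y0.00 E2.3869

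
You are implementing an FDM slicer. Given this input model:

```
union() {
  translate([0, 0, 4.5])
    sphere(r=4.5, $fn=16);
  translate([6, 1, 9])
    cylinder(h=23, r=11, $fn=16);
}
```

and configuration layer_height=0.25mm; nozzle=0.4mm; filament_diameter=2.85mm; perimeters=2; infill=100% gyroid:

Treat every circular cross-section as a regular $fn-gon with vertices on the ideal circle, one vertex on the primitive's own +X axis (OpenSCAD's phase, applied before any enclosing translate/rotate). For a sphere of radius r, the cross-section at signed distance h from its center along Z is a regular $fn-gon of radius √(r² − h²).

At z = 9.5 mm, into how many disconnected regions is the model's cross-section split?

1

At z = 9.5 mm: the sphere does not reach this height (|z−center|=5.000 > r=4.5); the r=11 cylinder at (6, 1) contributes a regular 16-gon of circumradius 11; Merging all regions: only the r=11 cylinder at (6, 1) is present, so the union is just that shape — 1 connected region. The result has 1 disconnected region.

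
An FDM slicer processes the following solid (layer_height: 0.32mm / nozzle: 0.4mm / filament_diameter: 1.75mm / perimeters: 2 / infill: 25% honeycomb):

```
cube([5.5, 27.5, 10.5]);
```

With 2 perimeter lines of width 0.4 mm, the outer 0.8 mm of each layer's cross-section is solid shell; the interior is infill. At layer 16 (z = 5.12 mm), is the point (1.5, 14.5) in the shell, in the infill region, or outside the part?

infill

At z = 5.12 mm: the 5.5×27.5 cube contributes its full rectangle. Overall, the cross-section is a single solid region. The nearest boundary edge runs (0.00, 27.50)→(0.00, 0.00); distance from the point to it = 1.50 mm. The point is inside the cross-section and 1.50 mm from the nearest boundary — more than the 0.8 mm shell width (2 × 0.4), so it's in the infill interior.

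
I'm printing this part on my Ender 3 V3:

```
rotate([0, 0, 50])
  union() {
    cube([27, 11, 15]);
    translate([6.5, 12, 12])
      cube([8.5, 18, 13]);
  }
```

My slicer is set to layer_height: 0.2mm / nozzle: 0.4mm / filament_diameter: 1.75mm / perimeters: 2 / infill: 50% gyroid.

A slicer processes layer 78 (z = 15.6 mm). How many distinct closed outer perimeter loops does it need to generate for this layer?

1

At z = 15.6 mm: the cube does not reach this height (z outside [0, 15]); the cube at (6.5, 12) (footprint 8.5×18) is included at this height; Merging all regions: only the 8.5×18 cube at (6.5, 12) is present, so the union is just that shape — 1 connected region; (rotated 50° about Z; rotation is an isometry so areas/perimeters/island counts are preserved). The result has 1 disconnected region.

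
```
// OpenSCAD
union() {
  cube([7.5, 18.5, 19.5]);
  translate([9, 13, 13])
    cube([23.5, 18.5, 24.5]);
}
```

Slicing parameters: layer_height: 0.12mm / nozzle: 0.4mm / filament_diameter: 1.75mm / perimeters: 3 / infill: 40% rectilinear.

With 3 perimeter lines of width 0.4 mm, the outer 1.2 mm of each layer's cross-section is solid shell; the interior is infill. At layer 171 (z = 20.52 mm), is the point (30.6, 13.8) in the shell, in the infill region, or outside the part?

shell

At z = 20.52 mm: the cube is absent (z outside [0, 19.5]); the cube at (9, 13) (footprint 23.5×18.5) is included at this height; Merging all regions: only the 23.5×18.5 cube at (9, 13) is present, so the union is just that shape — 1 connected region. Overall, the cross-section is a single solid region. The nearest boundary edge runs (9.00, 13.00)→(32.50, 13.00); distance from the point to it = 0.80 mm. The point is inside the cross-section, 0.80 mm from the nearest boundary — within the 1.2 mm shell band (3 × 0.4).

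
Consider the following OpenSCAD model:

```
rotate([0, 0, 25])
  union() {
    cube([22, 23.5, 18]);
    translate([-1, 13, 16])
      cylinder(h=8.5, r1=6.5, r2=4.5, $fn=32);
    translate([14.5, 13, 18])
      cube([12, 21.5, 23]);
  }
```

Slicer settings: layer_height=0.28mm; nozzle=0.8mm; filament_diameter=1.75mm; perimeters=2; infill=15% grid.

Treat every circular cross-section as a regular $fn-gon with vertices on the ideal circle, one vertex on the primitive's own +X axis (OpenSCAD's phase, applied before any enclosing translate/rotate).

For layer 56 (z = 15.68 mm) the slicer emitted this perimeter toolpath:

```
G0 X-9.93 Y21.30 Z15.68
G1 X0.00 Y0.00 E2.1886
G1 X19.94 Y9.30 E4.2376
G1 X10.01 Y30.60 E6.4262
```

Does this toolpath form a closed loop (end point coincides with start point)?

no

Start point (G0): (-9.93, 21.30). End point (last G1): the path does not return to the start — open.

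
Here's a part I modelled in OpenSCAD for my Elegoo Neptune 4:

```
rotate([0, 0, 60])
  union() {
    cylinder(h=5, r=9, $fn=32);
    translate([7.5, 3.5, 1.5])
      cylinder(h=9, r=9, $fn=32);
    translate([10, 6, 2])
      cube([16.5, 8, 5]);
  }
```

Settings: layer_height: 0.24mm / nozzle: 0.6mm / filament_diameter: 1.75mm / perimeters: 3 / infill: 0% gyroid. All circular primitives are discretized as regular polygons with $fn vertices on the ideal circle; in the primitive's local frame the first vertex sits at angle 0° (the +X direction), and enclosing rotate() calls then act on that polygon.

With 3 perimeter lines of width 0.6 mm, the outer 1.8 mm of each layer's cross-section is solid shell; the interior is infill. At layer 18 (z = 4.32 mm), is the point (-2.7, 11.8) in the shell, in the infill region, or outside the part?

infill

At z = 4.32 mm: the cylinder: section is a regular 32-gon, circumradius r=9; the cylinder at (7.5, 3.5): section is a regular 32-gon, circumradius r=9; the cube at (10, 6) (footprint 16.5×8) is included at this height; Merging all regions: the regions partially overlap (shared area 134.97 mm²), so overlapping operands fuse into one piece — 1 connected region; (whole slice rotated 60° about Z — lengths, areas and connectivity unchanged). Overall, the cross-section is a single solid region. Undo the 60° rotation: the query point maps to (8.869, 8.238) in the un-rotated model frame. The nearest boundary edge runs (9.26, 12.33)→(10.00, 12.10); distance from the point to it = 4.03 mm. The point is inside the cross-section and 4.03 mm from the nearest boundary — more than the 1.8 mm shell width (3 × 0.6), so it's in the infill interior.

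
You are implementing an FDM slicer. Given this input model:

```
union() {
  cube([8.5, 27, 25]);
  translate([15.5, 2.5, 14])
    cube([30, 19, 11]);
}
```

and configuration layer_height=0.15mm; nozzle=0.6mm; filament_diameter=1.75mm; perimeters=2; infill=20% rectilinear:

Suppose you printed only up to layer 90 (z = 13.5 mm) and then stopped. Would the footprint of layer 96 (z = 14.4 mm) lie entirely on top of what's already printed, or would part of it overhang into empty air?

Compare the two slices. At z = 13.5: the cube is present — its section is the full 8.5×27 rectangle (area 229.50 mm²); the cube at (15.5, 2.5) is not intersected at this z (z outside [14, 25]); Combining (union): only the 8.5×27 cube is present, so the union is just that shape — area = 229.50 mm². At z = 14.4: the 8.5×27 cube contributes its full rectangle (area 229.50 mm²); the cube at (15.5, 2.5) (footprint 30×19) is included at this height (area 570.00 mm²); Taking the union: the 2 present regions are separate (no shared area or edge), so areas and boundary lengths simply add and each stays a separate island — area = 799.50 mm². Checking containment: at z = 14.4 the cross-section extends beyond the z = 13.5 cross-section by about 570.00 mm².

part overhangs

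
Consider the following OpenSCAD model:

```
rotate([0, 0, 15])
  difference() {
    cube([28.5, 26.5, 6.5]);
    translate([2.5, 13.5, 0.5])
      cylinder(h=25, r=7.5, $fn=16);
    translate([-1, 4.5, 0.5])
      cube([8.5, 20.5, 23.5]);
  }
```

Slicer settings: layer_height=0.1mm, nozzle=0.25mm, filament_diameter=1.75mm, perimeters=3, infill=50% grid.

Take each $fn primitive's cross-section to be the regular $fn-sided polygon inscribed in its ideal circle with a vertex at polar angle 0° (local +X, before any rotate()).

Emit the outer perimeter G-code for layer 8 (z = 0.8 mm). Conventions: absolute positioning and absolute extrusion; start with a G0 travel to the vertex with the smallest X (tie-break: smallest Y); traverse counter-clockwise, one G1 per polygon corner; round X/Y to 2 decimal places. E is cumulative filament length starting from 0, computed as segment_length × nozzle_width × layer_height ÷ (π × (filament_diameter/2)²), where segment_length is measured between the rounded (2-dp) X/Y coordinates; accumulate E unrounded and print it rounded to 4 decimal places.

G0 X-6.86 Y25.60 Z0.80
G1 X-6.47 Y24.15 E0.0156
G1 X0.77 Y26.09 E0.0935
G1 X2.33 Y20.30 E0.1558
G1 X2.67 Y20.18 E0.1596
G1 X4.87 Y18.25 E0.1900
G1 X6.17 Y15.63 E0.2204
G1 X6.36 Y12.71 E0.2508
G1 X5.42 Y9.94 E0.2812
G1 X5.18 Y9.66 E0.2851
G1 X6.08 Y6.29 E0.3213
G1 X-1.16 Y4.35 E0.3992
G1 X0.00 Y0.00 E0.4460
G1 X27.53 Y7.38 E0.7423
G1 X20.67 Y32.97 E1.0176
G1 X-6.86 Y25.60 E1.3138

At z = 0.8 mm: the cube is present — its section is the full 28.5×26.5 rectangle; the cylinder at (2.5, 13.5): section is a regular 16-gon, circumradius r=7.5; the cube at (-1, 4.5) (footprint 8.5×20.5) is included at this height; Subtracting the remaining from the first: starting from the 28.5×26.5 cube, the r=7.5 cylinder at (2.5, 13.5) partially overlaps it — only the 122.36 mm² overlap (of its 172.21 mm²) is removed, clipping the outline; the 8.5×20.5 cube at (-1, 4.5) partially overlaps it — only the 49.59 mm² overlap (of its 174.25 mm²) is removed, clipping the outline — 1 connected region; (whole slice rotated 15° about Z — lengths, areas and connectivity unchanged). The outline is a single polygon with 15 vertices. Extrusion per mm of travel: 0.25 × 0.1 / (π × 0.875²) = 0.010394. Accumulating E over each segment gives final E = 1.3138.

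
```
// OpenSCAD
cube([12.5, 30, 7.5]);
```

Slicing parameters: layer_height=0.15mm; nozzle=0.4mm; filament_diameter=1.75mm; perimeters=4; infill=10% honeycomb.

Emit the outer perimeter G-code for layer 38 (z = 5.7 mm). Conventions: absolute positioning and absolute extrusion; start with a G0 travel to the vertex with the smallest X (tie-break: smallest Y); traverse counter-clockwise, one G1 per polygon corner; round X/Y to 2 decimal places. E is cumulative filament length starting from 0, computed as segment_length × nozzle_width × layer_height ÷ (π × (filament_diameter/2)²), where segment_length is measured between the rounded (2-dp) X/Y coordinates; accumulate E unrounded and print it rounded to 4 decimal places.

G0 X0.00 Y0.00 Z5.70
G1 X12.50 Y0.00 E0.3118
G1 X12.50 Y30.00 E1.0602
G1 X0.00 Y30.00 E1.3720
G1 X0.00 Y0.00 E2.1203

At z = 5.7 mm: the 12.5×30 cube contributes its full rectangle. The outline is a single polygon with 4 vertices. Extrusion per mm of travel: 0.4 × 0.15 / (π × 0.875²) = 0.024945. Accumulating E over each segment gives final E = 2.1203.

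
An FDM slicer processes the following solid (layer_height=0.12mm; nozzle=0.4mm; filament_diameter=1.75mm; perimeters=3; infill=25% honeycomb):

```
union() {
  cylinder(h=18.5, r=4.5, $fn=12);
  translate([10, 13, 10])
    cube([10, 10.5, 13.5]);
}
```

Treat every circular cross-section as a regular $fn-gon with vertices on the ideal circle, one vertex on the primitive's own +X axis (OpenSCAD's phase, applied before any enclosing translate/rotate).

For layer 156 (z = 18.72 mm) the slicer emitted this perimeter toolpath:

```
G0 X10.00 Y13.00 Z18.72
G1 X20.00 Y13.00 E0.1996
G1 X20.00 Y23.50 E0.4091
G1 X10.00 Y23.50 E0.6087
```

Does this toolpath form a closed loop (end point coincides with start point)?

Start point (G0): (10.00, 13.00). End point (last G1): the path does not return to the start — open.

no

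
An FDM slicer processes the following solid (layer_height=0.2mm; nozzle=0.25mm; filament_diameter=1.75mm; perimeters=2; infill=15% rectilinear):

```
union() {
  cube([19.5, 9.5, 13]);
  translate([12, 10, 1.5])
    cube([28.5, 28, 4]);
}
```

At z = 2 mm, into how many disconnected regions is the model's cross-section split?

At z = 2 mm: the 19.5×9.5 cube contributes its full rectangle; the cube at (12, 10) (footprint 28.5×28) is included at this height; Combining (union): the 2 present regions are separate (no shared area or edge), so areas and boundary lengths simply add and each stays a separate island — 2 connected regions. The result has 2 disconnected regions.

2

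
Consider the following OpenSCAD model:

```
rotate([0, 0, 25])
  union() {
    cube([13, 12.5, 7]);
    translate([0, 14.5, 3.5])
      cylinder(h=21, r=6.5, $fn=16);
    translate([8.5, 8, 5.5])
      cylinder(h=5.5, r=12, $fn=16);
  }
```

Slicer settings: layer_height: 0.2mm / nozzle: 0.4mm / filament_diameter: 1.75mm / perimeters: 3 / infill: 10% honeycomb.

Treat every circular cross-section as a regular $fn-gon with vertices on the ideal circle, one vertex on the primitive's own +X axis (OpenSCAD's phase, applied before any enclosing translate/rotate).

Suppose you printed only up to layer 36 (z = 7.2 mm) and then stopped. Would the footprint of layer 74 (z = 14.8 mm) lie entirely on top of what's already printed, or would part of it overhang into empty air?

entirely on top

Compare the two slices. At z = 7.2: the cube is absent (z outside [0, 7]); the cylinder at (0, 14.5): section is a regular 16-gon, circumradius r=6.5 (area = (16/2)·6.500²·sin(360°/16) = 129.35 mm²); the r=12 cylinder at (8.5, 8) contributes a regular 16-gon of circumradius 12 (area = (16/2)·12.000²·sin(360°/16) = 440.85 mm²); Merging all regions: the regions partially overlap — summed areas 570.20 mm² minus the doubly-counted overlap 71.60 mm² gives 498.60 mm² — area = 498.60 mm²; (rotated 25° about Z; rotation is an isometry so areas/perimeters/island counts are preserved). At z = 14.8: the cube is absent (z outside [0, 7]); the r=6.5 cylinder at (0, 14.5) gives a regular 16-gon of circumradius 6.5 (constant along its height) (area = (16/2)·6.500²·sin(360°/16) = 129.35 mm²); the cylinder at (8.5, 8) is absent (z outside [5.5, 11]); Merging all regions: only the r=6.5 cylinder at (0, 14.5) is present, so the union is just that shape — area = 129.35 mm²; (whole slice rotated 25° about Z — lengths, areas and connectivity unchanged). Checking containment: the cross-section at z = 14.8 is a subset of the cross-section at z = 7.2.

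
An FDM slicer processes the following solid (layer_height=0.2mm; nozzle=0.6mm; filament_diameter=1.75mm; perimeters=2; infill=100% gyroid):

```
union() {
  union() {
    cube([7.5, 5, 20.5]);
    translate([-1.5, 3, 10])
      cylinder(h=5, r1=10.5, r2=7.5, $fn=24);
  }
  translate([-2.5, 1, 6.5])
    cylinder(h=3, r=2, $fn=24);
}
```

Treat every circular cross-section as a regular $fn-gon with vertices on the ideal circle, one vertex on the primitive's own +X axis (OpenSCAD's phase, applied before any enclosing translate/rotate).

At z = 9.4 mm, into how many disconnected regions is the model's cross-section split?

At z = 9.4 mm: the 7.5×5 cube contributes its full rectangle; the cone at (-1.5, 3) is not intersected at this z (z outside [10, 15]); Taking the union: only the 7.5×5 cube is present, so the union is just that shape — 1 connected region; the cylinder at (-2.5, 1): section is a regular 24-gon, circumradius r=2; Merging all regions: the 2 present regions are separate (no shared area or edge), so areas and boundary lengths simply add and each stays a separate island — 2 connected regions. The result has 2 disconnected regions.

2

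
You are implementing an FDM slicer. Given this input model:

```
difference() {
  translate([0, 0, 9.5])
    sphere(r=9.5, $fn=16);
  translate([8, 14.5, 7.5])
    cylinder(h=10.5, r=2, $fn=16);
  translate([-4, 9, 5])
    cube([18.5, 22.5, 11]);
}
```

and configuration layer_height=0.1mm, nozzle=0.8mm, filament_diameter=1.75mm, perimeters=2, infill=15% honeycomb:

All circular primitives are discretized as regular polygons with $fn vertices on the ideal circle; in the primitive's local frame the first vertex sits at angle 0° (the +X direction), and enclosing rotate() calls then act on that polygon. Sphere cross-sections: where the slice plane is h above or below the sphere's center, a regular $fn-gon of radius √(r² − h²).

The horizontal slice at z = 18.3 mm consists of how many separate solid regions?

1

At z = 18.3 mm: the r=9.5 sphere contributes a regular 16-gon of circumradius √(9.5²−8.8²) = 3.579; the cylinder at (8, 14.5) is not intersected at this z (z outside [7.5, 18]); the cube at (-4, 9) is not intersected at this z (z outside [5, 16]); Taking the first minus the rest: none of the subtracted shapes is present at this height, so the r=9.5 sphere is unchanged — 1 connected region. The result has 1 disconnected region.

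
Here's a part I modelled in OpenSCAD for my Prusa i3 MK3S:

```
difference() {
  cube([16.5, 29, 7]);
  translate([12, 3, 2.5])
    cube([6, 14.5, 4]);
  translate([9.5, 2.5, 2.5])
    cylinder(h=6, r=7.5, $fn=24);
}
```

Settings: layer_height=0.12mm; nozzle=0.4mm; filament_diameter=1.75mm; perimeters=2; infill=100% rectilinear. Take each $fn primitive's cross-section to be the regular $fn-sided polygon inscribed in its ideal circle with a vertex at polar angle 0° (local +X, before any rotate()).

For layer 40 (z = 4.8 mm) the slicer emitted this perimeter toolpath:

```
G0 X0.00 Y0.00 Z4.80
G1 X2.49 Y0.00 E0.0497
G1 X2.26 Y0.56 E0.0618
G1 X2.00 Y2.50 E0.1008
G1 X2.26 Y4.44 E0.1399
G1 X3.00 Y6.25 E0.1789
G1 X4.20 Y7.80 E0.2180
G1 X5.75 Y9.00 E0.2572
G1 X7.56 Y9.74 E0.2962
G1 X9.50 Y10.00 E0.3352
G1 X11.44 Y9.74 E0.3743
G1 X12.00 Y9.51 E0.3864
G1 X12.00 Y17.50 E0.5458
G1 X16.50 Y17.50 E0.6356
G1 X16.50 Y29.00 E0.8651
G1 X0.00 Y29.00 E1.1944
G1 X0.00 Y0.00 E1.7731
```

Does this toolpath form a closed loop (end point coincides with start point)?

yes

Start point (G0): (0.00, 0.00). End point (last G1): the path returns to the start — closed.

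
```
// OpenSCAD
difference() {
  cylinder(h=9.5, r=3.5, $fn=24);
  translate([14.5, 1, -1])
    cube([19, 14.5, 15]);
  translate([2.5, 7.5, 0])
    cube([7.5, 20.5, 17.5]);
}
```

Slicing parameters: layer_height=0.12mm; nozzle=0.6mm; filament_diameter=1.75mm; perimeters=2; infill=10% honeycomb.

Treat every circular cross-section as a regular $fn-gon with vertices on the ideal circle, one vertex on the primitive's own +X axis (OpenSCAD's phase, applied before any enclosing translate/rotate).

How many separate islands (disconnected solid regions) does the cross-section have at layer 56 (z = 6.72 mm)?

At z = 6.72 mm: the r=3.5 cylinder contributes a regular 24-gon of circumradius 3.5; the cube at (14.5, 1) is present — its section is the full 19×14.5 rectangle; the cube at (2.5, 7.5) is present — its section is the full 7.5×20.5 rectangle; After the difference (first − rest): starting from the r=3.5 cylinder, the 19×14.5 cube at (14.5, 1) misses the remaining region (no effect); the 7.5×20.5 cube at (2.5, 7.5) misses the remaining region (no effect) — 1 connected region. Overall, the cross-section is a single solid region. Island count = 1.

1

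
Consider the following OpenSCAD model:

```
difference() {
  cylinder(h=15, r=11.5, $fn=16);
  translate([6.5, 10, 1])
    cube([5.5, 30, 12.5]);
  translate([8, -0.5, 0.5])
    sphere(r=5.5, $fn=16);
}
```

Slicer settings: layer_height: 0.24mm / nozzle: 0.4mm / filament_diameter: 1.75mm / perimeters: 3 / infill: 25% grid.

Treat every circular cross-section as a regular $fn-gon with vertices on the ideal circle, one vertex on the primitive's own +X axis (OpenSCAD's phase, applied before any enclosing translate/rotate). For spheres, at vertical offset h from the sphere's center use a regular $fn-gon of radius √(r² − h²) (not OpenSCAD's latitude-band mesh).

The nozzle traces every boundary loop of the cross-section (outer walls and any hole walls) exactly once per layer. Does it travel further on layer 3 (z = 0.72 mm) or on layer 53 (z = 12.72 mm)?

Layer 3 (z = 0.72): the r=11.5 cylinder contributes a regular 16-gon of circumradius 11.5 (perimeter = 2·16·11.500·sin(180°/16) = 71.79 mm); the cube at (6.5, 10) is not intersected at this z (z outside [1, 13.5]); the r=5.5 sphere at (8, -0.5) slices to a regular 16-gon of circumradius 5.496 (√(r²−h²) with h=0.22 from center) (perimeter = 2·16·5.496·sin(180°/16) = 34.31 mm); Taking the first minus the rest: starting from the r=11.5 cylinder, the r=5.5 sphere at (8, -0.5) partially overlaps it — only the 77.05 mm² overlap (of its 92.46 mm²) is removed, clipping the outline — boundary = 83.34 mm. So its perimeter = 83.34 mm. Layer 53 (z = 12.72): the r=11.5 cylinder contributes a regular 16-gon of circumradius 11.5 (perimeter = 2·16·11.500·sin(180°/16) = 71.79 mm); the 5.5×30 cube at (6.5, 10) contributes its full rectangle (perimeter 71.00 mm); the sphere at (8, -0.5) is absent (|z−center|=12.220 > r=5.5); After the difference (first − rest): starting from the r=11.5 cylinder, the 5.5×30 cube at (6.5, 10) misses the remaining region (no effect) — boundary = 71.79 mm. So its perimeter = 71.79 mm. Layer 3 is larger (83.34 vs 71.79 mm).

layer 3 (z = 0.72 mm)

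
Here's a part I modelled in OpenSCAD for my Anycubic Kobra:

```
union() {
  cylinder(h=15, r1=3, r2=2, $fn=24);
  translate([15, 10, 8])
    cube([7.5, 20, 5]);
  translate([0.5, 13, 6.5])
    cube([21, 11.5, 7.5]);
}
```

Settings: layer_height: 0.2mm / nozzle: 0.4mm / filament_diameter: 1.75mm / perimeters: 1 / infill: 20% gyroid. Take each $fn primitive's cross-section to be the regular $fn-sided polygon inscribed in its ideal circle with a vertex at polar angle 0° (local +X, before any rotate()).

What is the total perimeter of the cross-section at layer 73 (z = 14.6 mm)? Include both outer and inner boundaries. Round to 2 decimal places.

At z = 14.6 mm: the cone: at t=0.973 of its height the radius interpolates to r₁+(r₂−r₁)t = 2.027, giving a regular 24-gon of that circumradius (perimeter = 2·24·2.027·sin(180°/24) = 12.70 mm); the cube at (15, 10) is not intersected at this z (z outside [8, 13]); the cube at (0.5, 13) is not intersected at this z (z outside [6.5, 14]); Combining (union): only the cone is present, so the union is just that shape — boundary = 12.70 mm. Overall, the cross-section is a single solid region. Total boundary length (outer) = 12.70 mm.

12.70 mm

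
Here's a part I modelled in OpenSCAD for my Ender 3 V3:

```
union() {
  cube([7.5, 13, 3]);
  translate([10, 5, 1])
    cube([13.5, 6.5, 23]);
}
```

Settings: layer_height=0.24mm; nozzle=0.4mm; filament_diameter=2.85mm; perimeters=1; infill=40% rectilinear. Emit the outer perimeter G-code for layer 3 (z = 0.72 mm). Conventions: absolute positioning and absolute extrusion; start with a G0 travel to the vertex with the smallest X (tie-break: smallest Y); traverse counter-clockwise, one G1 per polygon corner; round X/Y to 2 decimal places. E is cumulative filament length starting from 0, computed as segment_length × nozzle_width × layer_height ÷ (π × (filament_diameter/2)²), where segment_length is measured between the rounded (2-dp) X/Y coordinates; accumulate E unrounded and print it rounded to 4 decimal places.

G0 X0.00 Y0.00 Z0.72
G1 X7.50 Y0.00 E0.1129
G1 X7.50 Y13.00 E0.3085
G1 X0.00 Y13.00 E0.4214
G1 X0.00 Y0.00 E0.6170

At z = 0.72 mm: the cube is present — its section is the full 7.5×13 rectangle; the cube at (10, 5) is absent (z outside [1, 24]); Combining (union): only the 7.5×13 cube is present, so the union is just that shape — 1 connected region. The outline is a single polygon with 4 vertices. Extrusion per mm of travel: 0.4 × 0.24 / (π × 1.425²) = 0.015048. Accumulating E over each segment gives final E = 0.6170.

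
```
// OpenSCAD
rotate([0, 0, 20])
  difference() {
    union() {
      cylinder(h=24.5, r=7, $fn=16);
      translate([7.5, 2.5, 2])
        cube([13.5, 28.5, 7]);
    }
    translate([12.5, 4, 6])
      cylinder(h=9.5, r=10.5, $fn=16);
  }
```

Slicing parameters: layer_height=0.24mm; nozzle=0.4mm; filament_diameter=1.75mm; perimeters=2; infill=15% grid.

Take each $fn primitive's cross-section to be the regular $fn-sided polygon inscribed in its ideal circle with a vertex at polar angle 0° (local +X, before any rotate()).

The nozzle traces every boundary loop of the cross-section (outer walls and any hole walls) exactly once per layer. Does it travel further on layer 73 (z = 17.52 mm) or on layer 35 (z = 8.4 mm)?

layer 35 (z = 8.4 mm)

Layer 73 (z = 17.52): the r=7 cylinder contributes a regular 16-gon of circumradius 7 (perimeter = 2·16·7.000·sin(180°/16) = 43.70 mm); the cube at (7.5, 2.5) is absent (z outside [2, 9]); Combining (union): only the r=7 cylinder is present, so the union is just that shape — boundary = 43.70 mm; the cylinder at (12.5, 4) is absent (z outside [6, 15.5]); Taking the first minus the rest: none of the subtracted shapes is present at this height, so that combined region is unchanged — boundary = 43.70 mm; (rotated 20° about Z; rotation is an isometry so areas/perimeters/island counts are preserved). So its perimeter = 43.70 mm. Layer 35 (z = 8.4): the r=7 cylinder contributes a regular 16-gon of circumradius 7 (perimeter = 2·16·7.000·sin(180°/16) = 43.70 mm); the cube at (7.5, 2.5) is present — its section is the full 13.5×28.5 rectangle (perimeter 84.00 mm); Combining (union): the 2 present regions are separate (no shared area or edge), so areas and boundary lengths simply add and each stays a separate island — boundary = 127.70 mm; the cylinder at (12.5, 4): section is a regular 16-gon, circumradius r=10.5 (perimeter = 2·16·10.500·sin(180°/16) = 65.55 mm); Subtracting the remaining from the first: starting from the result so far, the r=10.5 cylinder at (12.5, 4) partially overlaps it — only the 177.97 mm² overlap (of its 337.53 mm²) is removed, clipping the outline — boundary = 110.73 mm; (whole slice rotated 20° about Z — lengths, areas and connectivity unchanged). So its perimeter = 110.73 mm. Layer 35 is larger (110.73 vs 43.70 mm).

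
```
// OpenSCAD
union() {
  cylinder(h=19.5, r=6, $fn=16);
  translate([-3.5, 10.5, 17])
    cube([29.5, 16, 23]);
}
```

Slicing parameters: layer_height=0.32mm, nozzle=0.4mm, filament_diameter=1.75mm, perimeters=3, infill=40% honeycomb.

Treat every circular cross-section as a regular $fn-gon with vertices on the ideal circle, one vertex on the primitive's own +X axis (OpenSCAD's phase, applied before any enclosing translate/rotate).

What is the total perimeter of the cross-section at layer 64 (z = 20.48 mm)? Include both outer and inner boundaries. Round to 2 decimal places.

91.00 mm

At z = 20.48 mm: the cylinder does not reach this height (z outside [0, 19.5]); the cube at (-3.5, 10.5) is present — its section is the full 29.5×16 rectangle (perimeter 91.00 mm); Taking the union: only the 29.5×16 cube at (-3.5, 10.5) is present, so the union is just that shape — boundary = 91.00 mm. Overall, the cross-section is a single solid region. Total boundary length (outer) = 91.00 mm.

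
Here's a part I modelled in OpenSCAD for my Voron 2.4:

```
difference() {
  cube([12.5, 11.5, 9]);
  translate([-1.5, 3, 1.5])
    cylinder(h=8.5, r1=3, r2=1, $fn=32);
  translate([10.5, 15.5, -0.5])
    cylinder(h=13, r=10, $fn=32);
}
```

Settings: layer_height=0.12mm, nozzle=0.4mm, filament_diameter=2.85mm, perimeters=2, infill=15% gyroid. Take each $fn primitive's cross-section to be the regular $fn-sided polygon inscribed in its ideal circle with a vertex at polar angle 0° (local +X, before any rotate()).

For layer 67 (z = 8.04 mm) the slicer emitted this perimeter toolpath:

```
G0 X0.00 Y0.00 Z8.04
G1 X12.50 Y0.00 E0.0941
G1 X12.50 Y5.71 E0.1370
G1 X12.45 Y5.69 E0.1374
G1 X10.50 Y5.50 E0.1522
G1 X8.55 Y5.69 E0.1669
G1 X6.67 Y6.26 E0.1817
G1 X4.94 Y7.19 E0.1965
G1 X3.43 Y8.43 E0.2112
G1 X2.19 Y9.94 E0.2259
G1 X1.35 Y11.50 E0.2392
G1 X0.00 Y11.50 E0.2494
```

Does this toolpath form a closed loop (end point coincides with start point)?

Start point (G0): (0.00, 0.00). End point (last G1): the path does not return to the start — open.

no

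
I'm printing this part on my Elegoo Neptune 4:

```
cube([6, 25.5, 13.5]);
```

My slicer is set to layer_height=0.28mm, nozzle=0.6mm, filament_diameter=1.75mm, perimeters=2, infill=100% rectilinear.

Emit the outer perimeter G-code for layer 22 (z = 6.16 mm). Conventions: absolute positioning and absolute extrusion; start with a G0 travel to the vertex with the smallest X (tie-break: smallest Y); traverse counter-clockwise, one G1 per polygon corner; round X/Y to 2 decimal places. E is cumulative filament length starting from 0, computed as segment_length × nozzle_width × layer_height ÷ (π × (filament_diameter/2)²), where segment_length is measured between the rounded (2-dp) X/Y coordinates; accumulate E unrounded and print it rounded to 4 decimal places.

At z = 6.16 mm: the cube is present — its section is the full 6×25.5 rectangle. The outline is a single polygon with 4 vertices. Extrusion per mm of travel: 0.6 × 0.28 / (π × 0.875²) = 0.069846. Accumulating E over each segment gives final E = 4.4003.

G0 X0.00 Y0.00 Z6.16
G1 X6.00 Y0.00 E0.4191
G1 X6.00 Y25.50 E2.2002
G1 X0.00 Y25.50 E2.6192
G1 X0.00 Y0.00 E4.4003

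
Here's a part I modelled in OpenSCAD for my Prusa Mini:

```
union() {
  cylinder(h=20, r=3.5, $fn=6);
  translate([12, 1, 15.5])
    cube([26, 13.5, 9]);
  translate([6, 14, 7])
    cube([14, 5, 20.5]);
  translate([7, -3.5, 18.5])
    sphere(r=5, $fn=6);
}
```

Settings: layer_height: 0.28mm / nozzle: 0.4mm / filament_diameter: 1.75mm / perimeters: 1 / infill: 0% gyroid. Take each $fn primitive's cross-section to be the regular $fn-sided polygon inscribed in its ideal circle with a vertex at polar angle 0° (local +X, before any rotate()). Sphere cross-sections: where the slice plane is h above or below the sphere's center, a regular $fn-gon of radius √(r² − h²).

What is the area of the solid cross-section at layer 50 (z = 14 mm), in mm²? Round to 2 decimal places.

114.17 mm²

At z = 14 mm: the r=3.5 cylinder contributes a regular 6-gon of circumradius 3.5 (area = (6/2)·3.500²·sin(360°/6) = 31.83 mm²); the cube at (12, 1) does not reach this height (z outside [15.5, 24.5]); the cube at (6, 14) (footprint 14×5) is included at this height (area 70.00 mm²); the sphere at (7, -3.5): section is a regular 6-gon, circumradius = √(r²−h²) = √(5²−4.5²) = 2.179 (area = (6/2)·2.179²·sin(360°/6) = 12.34 mm²); Taking the union: the 3 present regions are separate (no shared area or edge), so areas and boundary lengths simply add and each stays a separate island — area = 114.17 mm². Overall, the cross-section has 3 separate islands. Net area = 114.17 mm².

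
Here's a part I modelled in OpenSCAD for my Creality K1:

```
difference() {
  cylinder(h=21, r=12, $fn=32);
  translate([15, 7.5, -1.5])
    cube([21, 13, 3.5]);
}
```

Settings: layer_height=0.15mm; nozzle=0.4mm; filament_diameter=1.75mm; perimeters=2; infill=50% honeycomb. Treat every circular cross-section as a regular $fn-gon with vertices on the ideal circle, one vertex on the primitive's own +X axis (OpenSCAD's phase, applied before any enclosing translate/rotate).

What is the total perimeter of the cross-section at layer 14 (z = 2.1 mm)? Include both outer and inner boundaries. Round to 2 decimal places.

At z = 2.1 mm: the r=12 cylinder gives a regular 32-gon of circumradius 12 (constant along its height) (perimeter = 2·32·12.000·sin(180°/32) = 75.28 mm); the cube at (15, 7.5) is not intersected at this z (z outside [-1.5, 2]); Taking the first minus the rest: none of the subtracted shapes is present at this height, so the r=12 cylinder is unchanged — boundary = 75.28 mm. Overall, the cross-section is a single solid region. Total boundary length (outer) = 75.28 mm.

75.28 mm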